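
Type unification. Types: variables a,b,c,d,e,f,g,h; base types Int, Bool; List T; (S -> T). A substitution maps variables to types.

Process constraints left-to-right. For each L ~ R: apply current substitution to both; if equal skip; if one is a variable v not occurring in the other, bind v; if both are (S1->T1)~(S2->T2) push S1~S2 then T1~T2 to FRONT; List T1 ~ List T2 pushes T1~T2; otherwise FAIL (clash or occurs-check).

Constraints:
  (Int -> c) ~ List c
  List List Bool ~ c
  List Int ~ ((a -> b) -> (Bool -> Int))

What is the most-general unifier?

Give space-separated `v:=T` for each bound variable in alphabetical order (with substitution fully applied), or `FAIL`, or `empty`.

Answer: FAIL

Derivation:
step 1: unify (Int -> c) ~ List c  [subst: {-} | 2 pending]
  clash: (Int -> c) vs List c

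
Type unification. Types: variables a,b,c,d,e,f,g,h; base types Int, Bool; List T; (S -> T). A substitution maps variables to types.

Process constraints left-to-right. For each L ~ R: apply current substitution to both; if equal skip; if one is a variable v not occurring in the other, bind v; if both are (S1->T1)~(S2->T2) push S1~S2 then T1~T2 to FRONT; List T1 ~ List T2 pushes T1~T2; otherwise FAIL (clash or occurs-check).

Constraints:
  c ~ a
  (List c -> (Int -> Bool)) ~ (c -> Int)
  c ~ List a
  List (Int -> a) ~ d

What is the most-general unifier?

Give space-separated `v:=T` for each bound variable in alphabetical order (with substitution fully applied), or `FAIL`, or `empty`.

Answer: FAIL

Derivation:
step 1: unify c ~ a  [subst: {-} | 3 pending]
  bind c := a
step 2: unify (List a -> (Int -> Bool)) ~ (a -> Int)  [subst: {c:=a} | 2 pending]
  -> decompose arrow: push List a~a, (Int -> Bool)~Int
step 3: unify List a ~ a  [subst: {c:=a} | 3 pending]
  occurs-check fail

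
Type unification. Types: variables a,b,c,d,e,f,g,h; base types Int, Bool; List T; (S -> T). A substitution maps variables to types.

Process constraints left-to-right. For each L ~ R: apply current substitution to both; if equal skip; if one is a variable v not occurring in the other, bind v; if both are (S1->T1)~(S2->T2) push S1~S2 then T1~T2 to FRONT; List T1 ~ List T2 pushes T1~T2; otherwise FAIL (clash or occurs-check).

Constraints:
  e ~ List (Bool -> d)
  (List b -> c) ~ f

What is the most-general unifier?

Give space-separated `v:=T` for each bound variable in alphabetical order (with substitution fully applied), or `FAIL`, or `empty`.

step 1: unify e ~ List (Bool -> d)  [subst: {-} | 1 pending]
  bind e := List (Bool -> d)
step 2: unify (List b -> c) ~ f  [subst: {e:=List (Bool -> d)} | 0 pending]
  bind f := (List b -> c)

Answer: e:=List (Bool -> d) f:=(List b -> c)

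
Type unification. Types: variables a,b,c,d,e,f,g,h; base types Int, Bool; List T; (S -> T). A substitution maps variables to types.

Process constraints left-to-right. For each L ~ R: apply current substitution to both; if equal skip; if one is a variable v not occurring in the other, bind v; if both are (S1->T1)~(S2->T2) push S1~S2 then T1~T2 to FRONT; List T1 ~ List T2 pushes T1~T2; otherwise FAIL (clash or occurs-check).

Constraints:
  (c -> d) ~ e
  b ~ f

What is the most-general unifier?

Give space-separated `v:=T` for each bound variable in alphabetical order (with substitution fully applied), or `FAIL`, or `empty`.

Answer: b:=f e:=(c -> d)

Derivation:
step 1: unify (c -> d) ~ e  [subst: {-} | 1 pending]
  bind e := (c -> d)
step 2: unify b ~ f  [subst: {e:=(c -> d)} | 0 pending]
  bind b := f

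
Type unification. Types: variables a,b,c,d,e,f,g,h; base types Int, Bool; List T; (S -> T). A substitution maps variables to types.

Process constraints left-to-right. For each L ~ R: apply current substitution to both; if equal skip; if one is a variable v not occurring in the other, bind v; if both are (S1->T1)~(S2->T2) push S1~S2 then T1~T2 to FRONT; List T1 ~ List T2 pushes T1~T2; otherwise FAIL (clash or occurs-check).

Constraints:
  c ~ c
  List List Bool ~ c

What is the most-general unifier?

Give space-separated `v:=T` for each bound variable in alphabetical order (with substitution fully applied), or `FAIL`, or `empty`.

Answer: c:=List List Bool

Derivation:
step 1: unify c ~ c  [subst: {-} | 1 pending]
  -> identical, skip
step 2: unify List List Bool ~ c  [subst: {-} | 0 pending]
  bind c := List List Bool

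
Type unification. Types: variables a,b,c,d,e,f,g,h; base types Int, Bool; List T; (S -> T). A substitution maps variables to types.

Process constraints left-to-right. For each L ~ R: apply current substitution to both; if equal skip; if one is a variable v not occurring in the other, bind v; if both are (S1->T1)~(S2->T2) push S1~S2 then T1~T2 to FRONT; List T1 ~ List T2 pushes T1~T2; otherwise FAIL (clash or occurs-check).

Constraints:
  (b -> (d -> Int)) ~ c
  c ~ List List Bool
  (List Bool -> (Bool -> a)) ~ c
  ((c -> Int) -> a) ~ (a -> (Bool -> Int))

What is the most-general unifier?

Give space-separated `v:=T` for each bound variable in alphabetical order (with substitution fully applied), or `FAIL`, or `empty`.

Answer: FAIL

Derivation:
step 1: unify (b -> (d -> Int)) ~ c  [subst: {-} | 3 pending]
  bind c := (b -> (d -> Int))
step 2: unify (b -> (d -> Int)) ~ List List Bool  [subst: {c:=(b -> (d -> Int))} | 2 pending]
  clash: (b -> (d -> Int)) vs List List Bool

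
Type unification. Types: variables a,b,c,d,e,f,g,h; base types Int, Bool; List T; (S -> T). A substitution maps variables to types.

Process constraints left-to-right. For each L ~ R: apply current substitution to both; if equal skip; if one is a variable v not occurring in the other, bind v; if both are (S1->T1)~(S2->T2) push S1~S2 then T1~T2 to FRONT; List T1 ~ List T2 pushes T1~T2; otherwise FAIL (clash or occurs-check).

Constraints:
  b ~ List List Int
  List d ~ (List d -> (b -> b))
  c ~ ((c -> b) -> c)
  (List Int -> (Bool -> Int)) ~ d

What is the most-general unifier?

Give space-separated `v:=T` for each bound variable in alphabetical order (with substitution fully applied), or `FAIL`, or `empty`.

Answer: FAIL

Derivation:
step 1: unify b ~ List List Int  [subst: {-} | 3 pending]
  bind b := List List Int
step 2: unify List d ~ (List d -> (List List Int -> List List Int))  [subst: {b:=List List Int} | 2 pending]
  clash: List d vs (List d -> (List List Int -> List List Int))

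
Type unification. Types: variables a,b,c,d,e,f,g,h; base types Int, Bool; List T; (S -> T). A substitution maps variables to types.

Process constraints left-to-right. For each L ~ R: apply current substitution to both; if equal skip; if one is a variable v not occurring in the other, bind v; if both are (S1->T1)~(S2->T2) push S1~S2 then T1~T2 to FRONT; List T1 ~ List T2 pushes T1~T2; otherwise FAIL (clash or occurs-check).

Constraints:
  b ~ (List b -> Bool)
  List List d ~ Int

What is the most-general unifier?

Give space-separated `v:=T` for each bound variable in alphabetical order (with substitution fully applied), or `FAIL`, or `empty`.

step 1: unify b ~ (List b -> Bool)  [subst: {-} | 1 pending]
  occurs-check fail: b in (List b -> Bool)

Answer: FAIL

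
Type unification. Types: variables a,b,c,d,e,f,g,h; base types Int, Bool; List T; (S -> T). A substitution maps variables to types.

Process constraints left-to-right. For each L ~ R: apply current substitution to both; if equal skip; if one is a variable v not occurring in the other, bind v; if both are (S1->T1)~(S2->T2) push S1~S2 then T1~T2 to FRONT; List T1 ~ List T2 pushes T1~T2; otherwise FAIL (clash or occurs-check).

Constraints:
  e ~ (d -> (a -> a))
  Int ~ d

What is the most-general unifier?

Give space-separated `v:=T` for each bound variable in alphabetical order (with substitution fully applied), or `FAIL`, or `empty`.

step 1: unify e ~ (d -> (a -> a))  [subst: {-} | 1 pending]
  bind e := (d -> (a -> a))
step 2: unify Int ~ d  [subst: {e:=(d -> (a -> a))} | 0 pending]
  bind d := Int

Answer: d:=Int e:=(Int -> (a -> a))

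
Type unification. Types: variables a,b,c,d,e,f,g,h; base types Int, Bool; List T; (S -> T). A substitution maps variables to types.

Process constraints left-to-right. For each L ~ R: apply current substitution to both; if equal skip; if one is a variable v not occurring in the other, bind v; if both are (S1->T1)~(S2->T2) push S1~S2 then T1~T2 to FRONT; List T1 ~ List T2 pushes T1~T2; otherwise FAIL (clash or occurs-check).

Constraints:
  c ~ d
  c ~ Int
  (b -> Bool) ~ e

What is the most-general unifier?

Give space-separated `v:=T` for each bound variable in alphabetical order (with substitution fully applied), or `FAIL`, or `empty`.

Answer: c:=Int d:=Int e:=(b -> Bool)

Derivation:
step 1: unify c ~ d  [subst: {-} | 2 pending]
  bind c := d
step 2: unify d ~ Int  [subst: {c:=d} | 1 pending]
  bind d := Int
step 3: unify (b -> Bool) ~ e  [subst: {c:=d, d:=Int} | 0 pending]
  bind e := (b -> Bool)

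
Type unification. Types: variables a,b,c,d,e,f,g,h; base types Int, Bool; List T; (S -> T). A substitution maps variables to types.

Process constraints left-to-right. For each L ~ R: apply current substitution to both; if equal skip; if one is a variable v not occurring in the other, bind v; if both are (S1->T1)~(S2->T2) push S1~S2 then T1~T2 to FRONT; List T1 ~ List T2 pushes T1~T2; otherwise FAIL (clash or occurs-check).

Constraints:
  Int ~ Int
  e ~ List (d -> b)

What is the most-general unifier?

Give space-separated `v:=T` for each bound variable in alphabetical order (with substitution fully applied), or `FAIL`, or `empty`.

step 1: unify Int ~ Int  [subst: {-} | 1 pending]
  -> identical, skip
step 2: unify e ~ List (d -> b)  [subst: {-} | 0 pending]
  bind e := List (d -> b)

Answer: e:=List (d -> b)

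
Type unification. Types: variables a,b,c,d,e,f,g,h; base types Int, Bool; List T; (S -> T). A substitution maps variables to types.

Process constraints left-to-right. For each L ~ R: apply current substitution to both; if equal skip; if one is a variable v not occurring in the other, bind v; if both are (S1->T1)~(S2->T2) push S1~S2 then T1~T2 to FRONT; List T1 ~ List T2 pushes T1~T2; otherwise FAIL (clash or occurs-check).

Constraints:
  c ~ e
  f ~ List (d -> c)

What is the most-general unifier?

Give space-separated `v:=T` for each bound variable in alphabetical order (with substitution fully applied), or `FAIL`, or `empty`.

step 1: unify c ~ e  [subst: {-} | 1 pending]
  bind c := e
step 2: unify f ~ List (d -> e)  [subst: {c:=e} | 0 pending]
  bind f := List (d -> e)

Answer: c:=e f:=List (d -> e)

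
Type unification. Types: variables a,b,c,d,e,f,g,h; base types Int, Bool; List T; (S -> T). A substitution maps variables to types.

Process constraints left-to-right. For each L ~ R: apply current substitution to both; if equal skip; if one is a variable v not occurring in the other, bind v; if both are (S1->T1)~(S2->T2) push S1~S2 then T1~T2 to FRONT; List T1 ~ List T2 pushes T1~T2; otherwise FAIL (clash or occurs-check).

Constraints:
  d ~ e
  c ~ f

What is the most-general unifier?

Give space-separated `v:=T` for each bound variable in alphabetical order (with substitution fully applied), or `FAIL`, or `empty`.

step 1: unify d ~ e  [subst: {-} | 1 pending]
  bind d := e
step 2: unify c ~ f  [subst: {d:=e} | 0 pending]
  bind c := f

Answer: c:=f d:=e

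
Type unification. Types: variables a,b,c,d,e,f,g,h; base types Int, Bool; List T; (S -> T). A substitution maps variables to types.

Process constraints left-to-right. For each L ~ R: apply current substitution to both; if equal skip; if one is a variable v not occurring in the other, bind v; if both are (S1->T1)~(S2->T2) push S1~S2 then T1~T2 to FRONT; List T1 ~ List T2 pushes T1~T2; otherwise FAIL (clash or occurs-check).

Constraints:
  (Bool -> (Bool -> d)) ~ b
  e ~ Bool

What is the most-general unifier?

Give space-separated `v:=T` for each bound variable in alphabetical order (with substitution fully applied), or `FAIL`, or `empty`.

Answer: b:=(Bool -> (Bool -> d)) e:=Bool

Derivation:
step 1: unify (Bool -> (Bool -> d)) ~ b  [subst: {-} | 1 pending]
  bind b := (Bool -> (Bool -> d))
step 2: unify e ~ Bool  [subst: {b:=(Bool -> (Bool -> d))} | 0 pending]
  bind e := Bool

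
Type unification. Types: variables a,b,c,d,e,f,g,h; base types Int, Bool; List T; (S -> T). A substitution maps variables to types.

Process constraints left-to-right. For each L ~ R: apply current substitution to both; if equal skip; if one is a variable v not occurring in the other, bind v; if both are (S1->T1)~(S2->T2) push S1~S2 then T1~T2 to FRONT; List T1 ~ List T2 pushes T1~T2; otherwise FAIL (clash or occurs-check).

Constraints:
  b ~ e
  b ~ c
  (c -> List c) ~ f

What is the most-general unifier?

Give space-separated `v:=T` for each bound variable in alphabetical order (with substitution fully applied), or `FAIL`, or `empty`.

Answer: b:=c e:=c f:=(c -> List c)

Derivation:
step 1: unify b ~ e  [subst: {-} | 2 pending]
  bind b := e
step 2: unify e ~ c  [subst: {b:=e} | 1 pending]
  bind e := c
step 3: unify (c -> List c) ~ f  [subst: {b:=e, e:=c} | 0 pending]
  bind f := (c -> List c)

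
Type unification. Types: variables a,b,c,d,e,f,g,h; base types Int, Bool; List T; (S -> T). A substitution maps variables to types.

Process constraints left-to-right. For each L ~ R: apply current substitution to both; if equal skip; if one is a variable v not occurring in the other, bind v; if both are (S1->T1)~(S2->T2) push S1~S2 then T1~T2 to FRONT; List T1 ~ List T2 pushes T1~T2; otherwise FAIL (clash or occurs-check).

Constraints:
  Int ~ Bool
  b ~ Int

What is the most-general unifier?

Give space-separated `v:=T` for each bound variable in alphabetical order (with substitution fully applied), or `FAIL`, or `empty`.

Answer: FAIL

Derivation:
step 1: unify Int ~ Bool  [subst: {-} | 1 pending]
  clash: Int vs Bool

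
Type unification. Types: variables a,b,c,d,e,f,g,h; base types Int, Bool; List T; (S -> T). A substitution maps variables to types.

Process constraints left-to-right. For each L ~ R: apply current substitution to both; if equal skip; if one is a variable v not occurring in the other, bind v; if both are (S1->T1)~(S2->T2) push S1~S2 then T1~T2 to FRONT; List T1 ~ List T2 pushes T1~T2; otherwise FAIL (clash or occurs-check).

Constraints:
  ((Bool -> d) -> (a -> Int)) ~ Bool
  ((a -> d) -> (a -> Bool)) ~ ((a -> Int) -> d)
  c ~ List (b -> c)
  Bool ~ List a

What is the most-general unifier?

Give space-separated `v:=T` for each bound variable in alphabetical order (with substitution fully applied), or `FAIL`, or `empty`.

step 1: unify ((Bool -> d) -> (a -> Int)) ~ Bool  [subst: {-} | 3 pending]
  clash: ((Bool -> d) -> (a -> Int)) vs Bool

Answer: FAIL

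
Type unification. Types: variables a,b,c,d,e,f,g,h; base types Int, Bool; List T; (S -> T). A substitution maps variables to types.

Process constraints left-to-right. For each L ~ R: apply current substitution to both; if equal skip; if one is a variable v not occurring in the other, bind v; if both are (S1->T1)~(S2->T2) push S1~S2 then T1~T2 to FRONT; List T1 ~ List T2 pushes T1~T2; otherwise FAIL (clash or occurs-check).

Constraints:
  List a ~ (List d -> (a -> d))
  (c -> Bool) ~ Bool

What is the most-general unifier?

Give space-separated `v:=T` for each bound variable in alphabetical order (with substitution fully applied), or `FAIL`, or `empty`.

Answer: FAIL

Derivation:
step 1: unify List a ~ (List d -> (a -> d))  [subst: {-} | 1 pending]
  clash: List a vs (List d -> (a -> d))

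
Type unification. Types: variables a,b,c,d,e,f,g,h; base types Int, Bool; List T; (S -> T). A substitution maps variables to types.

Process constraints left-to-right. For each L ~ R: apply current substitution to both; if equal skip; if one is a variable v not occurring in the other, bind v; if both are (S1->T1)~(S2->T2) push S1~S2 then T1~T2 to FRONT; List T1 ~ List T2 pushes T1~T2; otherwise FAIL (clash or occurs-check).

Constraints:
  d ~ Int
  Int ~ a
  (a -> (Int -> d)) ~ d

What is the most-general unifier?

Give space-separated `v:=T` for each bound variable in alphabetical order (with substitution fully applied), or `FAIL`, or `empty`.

Answer: FAIL

Derivation:
step 1: unify d ~ Int  [subst: {-} | 2 pending]
  bind d := Int
step 2: unify Int ~ a  [subst: {d:=Int} | 1 pending]
  bind a := Int
step 3: unify (Int -> (Int -> Int)) ~ Int  [subst: {d:=Int, a:=Int} | 0 pending]
  clash: (Int -> (Int -> Int)) vs Int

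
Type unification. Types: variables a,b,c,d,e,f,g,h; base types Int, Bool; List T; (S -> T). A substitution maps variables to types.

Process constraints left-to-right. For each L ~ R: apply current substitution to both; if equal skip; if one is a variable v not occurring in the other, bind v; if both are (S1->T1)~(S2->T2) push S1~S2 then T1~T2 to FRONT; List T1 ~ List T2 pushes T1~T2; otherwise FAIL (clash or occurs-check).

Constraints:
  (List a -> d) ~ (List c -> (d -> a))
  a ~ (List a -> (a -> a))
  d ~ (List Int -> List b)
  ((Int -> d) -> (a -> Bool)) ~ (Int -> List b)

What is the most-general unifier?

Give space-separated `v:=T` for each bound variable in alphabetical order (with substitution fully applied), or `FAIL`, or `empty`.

step 1: unify (List a -> d) ~ (List c -> (d -> a))  [subst: {-} | 3 pending]
  -> decompose arrow: push List a~List c, d~(d -> a)
step 2: unify List a ~ List c  [subst: {-} | 4 pending]
  -> decompose List: push a~c
step 3: unify a ~ c  [subst: {-} | 4 pending]
  bind a := c
step 4: unify d ~ (d -> c)  [subst: {a:=c} | 3 pending]
  occurs-check fail: d in (d -> c)

Answer: FAIL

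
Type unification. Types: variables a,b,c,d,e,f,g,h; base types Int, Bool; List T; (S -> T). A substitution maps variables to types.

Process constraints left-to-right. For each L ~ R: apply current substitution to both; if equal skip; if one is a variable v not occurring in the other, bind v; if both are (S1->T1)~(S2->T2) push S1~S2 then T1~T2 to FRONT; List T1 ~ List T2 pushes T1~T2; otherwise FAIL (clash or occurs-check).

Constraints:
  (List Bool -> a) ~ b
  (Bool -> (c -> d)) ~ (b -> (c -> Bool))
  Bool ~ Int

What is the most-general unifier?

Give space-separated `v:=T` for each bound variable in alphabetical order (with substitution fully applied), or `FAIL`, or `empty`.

step 1: unify (List Bool -> a) ~ b  [subst: {-} | 2 pending]
  bind b := (List Bool -> a)
step 2: unify (Bool -> (c -> d)) ~ ((List Bool -> a) -> (c -> Bool))  [subst: {b:=(List Bool -> a)} | 1 pending]
  -> decompose arrow: push Bool~(List Bool -> a), (c -> d)~(c -> Bool)
step 3: unify Bool ~ (List Bool -> a)  [subst: {b:=(List Bool -> a)} | 2 pending]
  clash: Bool vs (List Bool -> a)

Answer: FAIL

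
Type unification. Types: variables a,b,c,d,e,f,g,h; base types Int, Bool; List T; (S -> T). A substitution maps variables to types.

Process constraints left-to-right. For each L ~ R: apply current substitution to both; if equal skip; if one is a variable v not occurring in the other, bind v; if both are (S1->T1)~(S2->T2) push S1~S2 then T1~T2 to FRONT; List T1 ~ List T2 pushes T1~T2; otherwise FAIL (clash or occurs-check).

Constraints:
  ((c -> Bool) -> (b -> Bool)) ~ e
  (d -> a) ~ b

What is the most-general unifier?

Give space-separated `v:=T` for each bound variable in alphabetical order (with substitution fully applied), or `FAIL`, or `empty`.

step 1: unify ((c -> Bool) -> (b -> Bool)) ~ e  [subst: {-} | 1 pending]
  bind e := ((c -> Bool) -> (b -> Bool))
step 2: unify (d -> a) ~ b  [subst: {e:=((c -> Bool) -> (b -> Bool))} | 0 pending]
  bind b := (d -> a)

Answer: b:=(d -> a) e:=((c -> Bool) -> ((d -> a) -> Bool))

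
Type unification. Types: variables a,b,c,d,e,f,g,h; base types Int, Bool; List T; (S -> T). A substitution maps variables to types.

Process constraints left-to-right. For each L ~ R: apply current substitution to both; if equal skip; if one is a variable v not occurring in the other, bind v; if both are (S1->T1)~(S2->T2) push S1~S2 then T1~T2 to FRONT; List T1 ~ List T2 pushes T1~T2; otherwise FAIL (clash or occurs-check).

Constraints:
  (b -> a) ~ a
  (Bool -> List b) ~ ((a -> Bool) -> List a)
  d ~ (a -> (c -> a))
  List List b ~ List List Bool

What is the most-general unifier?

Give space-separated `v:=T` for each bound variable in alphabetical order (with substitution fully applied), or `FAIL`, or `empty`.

step 1: unify (b -> a) ~ a  [subst: {-} | 3 pending]
  occurs-check fail

Answer: FAIL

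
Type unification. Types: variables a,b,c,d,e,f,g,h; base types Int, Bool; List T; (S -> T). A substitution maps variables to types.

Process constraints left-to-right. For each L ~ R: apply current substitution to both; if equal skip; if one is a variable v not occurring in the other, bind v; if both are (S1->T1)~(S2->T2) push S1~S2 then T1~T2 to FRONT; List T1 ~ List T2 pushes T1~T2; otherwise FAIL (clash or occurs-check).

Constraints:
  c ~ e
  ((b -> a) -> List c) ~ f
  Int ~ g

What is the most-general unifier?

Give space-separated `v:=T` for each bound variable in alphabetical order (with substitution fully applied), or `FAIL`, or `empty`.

step 1: unify c ~ e  [subst: {-} | 2 pending]
  bind c := e
step 2: unify ((b -> a) -> List e) ~ f  [subst: {c:=e} | 1 pending]
  bind f := ((b -> a) -> List e)
step 3: unify Int ~ g  [subst: {c:=e, f:=((b -> a) -> List e)} | 0 pending]
  bind g := Int

Answer: c:=e f:=((b -> a) -> List e) g:=Int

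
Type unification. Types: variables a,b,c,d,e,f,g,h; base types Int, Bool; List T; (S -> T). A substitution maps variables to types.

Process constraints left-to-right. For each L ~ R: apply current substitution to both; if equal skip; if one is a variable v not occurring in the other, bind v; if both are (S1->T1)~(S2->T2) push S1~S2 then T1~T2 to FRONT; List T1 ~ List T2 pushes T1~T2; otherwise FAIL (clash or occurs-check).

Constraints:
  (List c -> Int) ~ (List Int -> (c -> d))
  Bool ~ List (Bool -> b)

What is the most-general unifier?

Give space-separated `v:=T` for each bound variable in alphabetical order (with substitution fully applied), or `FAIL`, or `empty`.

Answer: FAIL

Derivation:
step 1: unify (List c -> Int) ~ (List Int -> (c -> d))  [subst: {-} | 1 pending]
  -> decompose arrow: push List c~List Int, Int~(c -> d)
step 2: unify List c ~ List Int  [subst: {-} | 2 pending]
  -> decompose List: push c~Int
step 3: unify c ~ Int  [subst: {-} | 2 pending]
  bind c := Int
step 4: unify Int ~ (Int -> d)  [subst: {c:=Int} | 1 pending]
  clash: Int vs (Int -> d)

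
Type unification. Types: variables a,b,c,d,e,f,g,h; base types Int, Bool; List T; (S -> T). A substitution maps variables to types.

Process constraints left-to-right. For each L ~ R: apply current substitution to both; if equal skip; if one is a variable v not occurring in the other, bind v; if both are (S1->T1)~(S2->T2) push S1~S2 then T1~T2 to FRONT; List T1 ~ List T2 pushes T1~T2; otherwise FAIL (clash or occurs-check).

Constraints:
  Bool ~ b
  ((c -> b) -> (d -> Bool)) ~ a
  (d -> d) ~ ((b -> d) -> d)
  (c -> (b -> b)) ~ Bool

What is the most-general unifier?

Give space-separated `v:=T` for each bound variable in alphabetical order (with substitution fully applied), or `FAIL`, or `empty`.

Answer: FAIL

Derivation:
step 1: unify Bool ~ b  [subst: {-} | 3 pending]
  bind b := Bool
step 2: unify ((c -> Bool) -> (d -> Bool)) ~ a  [subst: {b:=Bool} | 2 pending]
  bind a := ((c -> Bool) -> (d -> Bool))
step 3: unify (d -> d) ~ ((Bool -> d) -> d)  [subst: {b:=Bool, a:=((c -> Bool) -> (d -> Bool))} | 1 pending]
  -> decompose arrow: push d~(Bool -> d), d~d
step 4: unify d ~ (Bool -> d)  [subst: {b:=Bool, a:=((c -> Bool) -> (d -> Bool))} | 2 pending]
  occurs-check fail: d in (Bool -> d)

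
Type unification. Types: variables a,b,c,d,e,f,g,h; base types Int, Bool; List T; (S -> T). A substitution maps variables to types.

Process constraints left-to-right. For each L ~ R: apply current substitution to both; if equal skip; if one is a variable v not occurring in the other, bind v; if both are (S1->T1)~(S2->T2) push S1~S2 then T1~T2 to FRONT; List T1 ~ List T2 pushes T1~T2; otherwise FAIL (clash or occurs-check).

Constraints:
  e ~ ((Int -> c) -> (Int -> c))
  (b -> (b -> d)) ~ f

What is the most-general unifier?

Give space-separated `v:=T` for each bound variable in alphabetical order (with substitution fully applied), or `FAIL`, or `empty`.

Answer: e:=((Int -> c) -> (Int -> c)) f:=(b -> (b -> d))

Derivation:
step 1: unify e ~ ((Int -> c) -> (Int -> c))  [subst: {-} | 1 pending]
  bind e := ((Int -> c) -> (Int -> c))
step 2: unify (b -> (b -> d)) ~ f  [subst: {e:=((Int -> c) -> (Int -> c))} | 0 pending]
  bind f := (b -> (b -> d))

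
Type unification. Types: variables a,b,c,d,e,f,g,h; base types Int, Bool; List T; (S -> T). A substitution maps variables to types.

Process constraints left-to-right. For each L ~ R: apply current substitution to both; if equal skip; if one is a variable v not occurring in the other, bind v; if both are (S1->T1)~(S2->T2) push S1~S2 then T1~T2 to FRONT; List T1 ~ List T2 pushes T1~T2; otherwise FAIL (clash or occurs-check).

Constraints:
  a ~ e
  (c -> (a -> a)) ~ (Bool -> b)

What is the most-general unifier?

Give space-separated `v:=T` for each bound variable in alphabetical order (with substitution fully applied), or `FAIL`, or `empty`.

Answer: a:=e b:=(e -> e) c:=Bool

Derivation:
step 1: unify a ~ e  [subst: {-} | 1 pending]
  bind a := e
step 2: unify (c -> (e -> e)) ~ (Bool -> b)  [subst: {a:=e} | 0 pending]
  -> decompose arrow: push c~Bool, (e -> e)~b
step 3: unify c ~ Bool  [subst: {a:=e} | 1 pending]
  bind c := Bool
step 4: unify (e -> e) ~ b  [subst: {a:=e, c:=Bool} | 0 pending]
  bind b := (e -> e)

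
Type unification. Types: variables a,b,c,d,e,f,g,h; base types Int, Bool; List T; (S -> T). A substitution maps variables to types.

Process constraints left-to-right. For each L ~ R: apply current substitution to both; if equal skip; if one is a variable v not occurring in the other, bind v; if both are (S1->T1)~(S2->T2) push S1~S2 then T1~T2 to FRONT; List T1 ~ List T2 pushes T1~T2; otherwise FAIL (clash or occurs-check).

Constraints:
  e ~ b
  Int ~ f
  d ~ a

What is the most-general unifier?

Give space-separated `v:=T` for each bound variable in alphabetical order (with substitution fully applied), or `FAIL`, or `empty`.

step 1: unify e ~ b  [subst: {-} | 2 pending]
  bind e := b
step 2: unify Int ~ f  [subst: {e:=b} | 1 pending]
  bind f := Int
step 3: unify d ~ a  [subst: {e:=b, f:=Int} | 0 pending]
  bind d := a

Answer: d:=a e:=b f:=Int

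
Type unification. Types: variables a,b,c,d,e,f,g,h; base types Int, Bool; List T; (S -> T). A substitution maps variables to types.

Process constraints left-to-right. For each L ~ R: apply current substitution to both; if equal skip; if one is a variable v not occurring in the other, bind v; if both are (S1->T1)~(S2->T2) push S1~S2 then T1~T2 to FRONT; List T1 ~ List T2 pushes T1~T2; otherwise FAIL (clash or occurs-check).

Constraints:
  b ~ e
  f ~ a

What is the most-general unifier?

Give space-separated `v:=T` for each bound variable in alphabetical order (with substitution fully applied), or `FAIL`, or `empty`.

Answer: b:=e f:=a

Derivation:
step 1: unify b ~ e  [subst: {-} | 1 pending]
  bind b := e
step 2: unify f ~ a  [subst: {b:=e} | 0 pending]
  bind f := a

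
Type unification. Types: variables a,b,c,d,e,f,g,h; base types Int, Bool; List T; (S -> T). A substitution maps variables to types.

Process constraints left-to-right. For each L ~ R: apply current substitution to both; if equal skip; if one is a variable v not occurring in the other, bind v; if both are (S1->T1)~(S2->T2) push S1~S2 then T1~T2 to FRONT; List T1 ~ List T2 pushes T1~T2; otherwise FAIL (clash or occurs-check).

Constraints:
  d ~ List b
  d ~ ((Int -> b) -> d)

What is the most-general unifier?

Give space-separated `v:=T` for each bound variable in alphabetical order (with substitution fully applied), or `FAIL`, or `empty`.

Answer: FAIL

Derivation:
step 1: unify d ~ List b  [subst: {-} | 1 pending]
  bind d := List b
step 2: unify List b ~ ((Int -> b) -> List b)  [subst: {d:=List b} | 0 pending]
  clash: List b vs ((Int -> b) -> List b)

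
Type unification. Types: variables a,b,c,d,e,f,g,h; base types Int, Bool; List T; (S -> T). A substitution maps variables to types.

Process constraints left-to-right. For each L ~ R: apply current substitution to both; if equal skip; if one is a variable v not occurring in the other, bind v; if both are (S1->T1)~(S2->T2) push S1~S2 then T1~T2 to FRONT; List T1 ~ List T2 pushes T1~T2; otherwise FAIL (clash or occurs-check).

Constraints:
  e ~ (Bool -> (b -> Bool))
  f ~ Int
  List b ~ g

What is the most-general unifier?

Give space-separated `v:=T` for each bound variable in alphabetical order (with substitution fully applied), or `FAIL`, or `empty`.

step 1: unify e ~ (Bool -> (b -> Bool))  [subst: {-} | 2 pending]
  bind e := (Bool -> (b -> Bool))
step 2: unify f ~ Int  [subst: {e:=(Bool -> (b -> Bool))} | 1 pending]
  bind f := Int
step 3: unify List b ~ g  [subst: {e:=(Bool -> (b -> Bool)), f:=Int} | 0 pending]
  bind g := List b

Answer: e:=(Bool -> (b -> Bool)) f:=Int g:=List b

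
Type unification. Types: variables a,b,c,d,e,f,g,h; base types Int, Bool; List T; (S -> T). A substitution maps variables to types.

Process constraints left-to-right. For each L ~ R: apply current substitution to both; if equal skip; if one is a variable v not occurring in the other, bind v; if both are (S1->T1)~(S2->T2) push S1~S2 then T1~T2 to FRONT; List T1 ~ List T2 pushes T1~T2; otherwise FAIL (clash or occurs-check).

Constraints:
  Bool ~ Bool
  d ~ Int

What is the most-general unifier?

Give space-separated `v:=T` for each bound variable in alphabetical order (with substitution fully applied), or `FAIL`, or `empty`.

Answer: d:=Int

Derivation:
step 1: unify Bool ~ Bool  [subst: {-} | 1 pending]
  -> identical, skip
step 2: unify d ~ Int  [subst: {-} | 0 pending]
  bind d := Int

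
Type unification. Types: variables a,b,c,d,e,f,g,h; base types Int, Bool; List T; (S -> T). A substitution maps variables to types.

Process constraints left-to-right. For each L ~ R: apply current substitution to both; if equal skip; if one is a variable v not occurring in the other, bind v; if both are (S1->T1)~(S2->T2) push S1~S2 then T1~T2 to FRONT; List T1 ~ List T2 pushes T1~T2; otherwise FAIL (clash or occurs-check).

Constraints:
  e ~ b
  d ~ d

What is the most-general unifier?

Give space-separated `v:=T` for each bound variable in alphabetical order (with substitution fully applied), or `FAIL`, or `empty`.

step 1: unify e ~ b  [subst: {-} | 1 pending]
  bind e := b
step 2: unify d ~ d  [subst: {e:=b} | 0 pending]
  -> identical, skip

Answer: e:=b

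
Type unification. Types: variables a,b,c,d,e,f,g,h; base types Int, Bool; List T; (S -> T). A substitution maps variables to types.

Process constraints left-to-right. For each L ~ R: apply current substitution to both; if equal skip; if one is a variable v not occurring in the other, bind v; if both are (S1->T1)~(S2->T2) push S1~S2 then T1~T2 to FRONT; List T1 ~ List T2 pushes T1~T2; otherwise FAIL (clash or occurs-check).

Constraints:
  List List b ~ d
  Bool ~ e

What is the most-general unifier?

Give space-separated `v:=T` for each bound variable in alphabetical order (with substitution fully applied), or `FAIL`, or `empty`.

step 1: unify List List b ~ d  [subst: {-} | 1 pending]
  bind d := List List b
step 2: unify Bool ~ e  [subst: {d:=List List b} | 0 pending]
  bind e := Bool

Answer: d:=List List b e:=Bool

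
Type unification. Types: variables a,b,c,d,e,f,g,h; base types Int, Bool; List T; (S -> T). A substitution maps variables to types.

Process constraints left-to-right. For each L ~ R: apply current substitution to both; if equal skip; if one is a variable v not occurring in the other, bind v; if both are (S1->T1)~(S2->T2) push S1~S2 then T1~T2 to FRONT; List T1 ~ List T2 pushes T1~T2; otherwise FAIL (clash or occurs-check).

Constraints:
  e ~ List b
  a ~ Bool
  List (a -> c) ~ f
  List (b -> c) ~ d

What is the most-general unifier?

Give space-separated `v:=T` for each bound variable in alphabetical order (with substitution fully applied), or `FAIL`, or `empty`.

step 1: unify e ~ List b  [subst: {-} | 3 pending]
  bind e := List b
step 2: unify a ~ Bool  [subst: {e:=List b} | 2 pending]
  bind a := Bool
step 3: unify List (Bool -> c) ~ f  [subst: {e:=List b, a:=Bool} | 1 pending]
  bind f := List (Bool -> c)
step 4: unify List (b -> c) ~ d  [subst: {e:=List b, a:=Bool, f:=List (Bool -> c)} | 0 pending]
  bind d := List (b -> c)

Answer: a:=Bool d:=List (b -> c) e:=List b f:=List (Bool -> c)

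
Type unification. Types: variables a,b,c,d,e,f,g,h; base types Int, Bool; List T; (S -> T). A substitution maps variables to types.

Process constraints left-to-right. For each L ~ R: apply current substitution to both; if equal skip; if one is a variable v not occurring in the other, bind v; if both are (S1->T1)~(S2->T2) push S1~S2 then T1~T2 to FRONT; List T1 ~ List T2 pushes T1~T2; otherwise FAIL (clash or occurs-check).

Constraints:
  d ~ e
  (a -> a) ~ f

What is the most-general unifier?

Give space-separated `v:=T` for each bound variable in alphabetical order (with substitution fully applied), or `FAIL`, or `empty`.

Answer: d:=e f:=(a -> a)

Derivation:
step 1: unify d ~ e  [subst: {-} | 1 pending]
  bind d := e
step 2: unify (a -> a) ~ f  [subst: {d:=e} | 0 pending]
  bind f := (a -> a)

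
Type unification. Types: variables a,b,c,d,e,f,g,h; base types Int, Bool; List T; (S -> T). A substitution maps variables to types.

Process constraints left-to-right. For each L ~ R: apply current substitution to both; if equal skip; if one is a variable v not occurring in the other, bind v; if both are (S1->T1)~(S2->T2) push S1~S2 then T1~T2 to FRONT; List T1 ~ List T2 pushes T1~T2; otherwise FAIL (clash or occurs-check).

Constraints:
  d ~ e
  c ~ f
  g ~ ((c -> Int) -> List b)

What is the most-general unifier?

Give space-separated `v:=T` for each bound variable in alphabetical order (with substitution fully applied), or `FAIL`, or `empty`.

Answer: c:=f d:=e g:=((f -> Int) -> List b)

Derivation:
step 1: unify d ~ e  [subst: {-} | 2 pending]
  bind d := e
step 2: unify c ~ f  [subst: {d:=e} | 1 pending]
  bind c := f
step 3: unify g ~ ((f -> Int) -> List b)  [subst: {d:=e, c:=f} | 0 pending]
  bind g := ((f -> Int) -> List b)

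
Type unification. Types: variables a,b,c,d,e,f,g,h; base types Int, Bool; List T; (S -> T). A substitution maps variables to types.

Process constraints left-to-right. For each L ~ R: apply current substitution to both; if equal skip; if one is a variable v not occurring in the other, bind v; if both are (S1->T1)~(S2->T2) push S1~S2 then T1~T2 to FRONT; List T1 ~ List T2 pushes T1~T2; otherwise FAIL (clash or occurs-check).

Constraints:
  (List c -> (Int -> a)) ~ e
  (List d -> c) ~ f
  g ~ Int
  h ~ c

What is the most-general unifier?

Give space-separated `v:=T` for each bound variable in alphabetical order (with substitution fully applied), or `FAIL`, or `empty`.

step 1: unify (List c -> (Int -> a)) ~ e  [subst: {-} | 3 pending]
  bind e := (List c -> (Int -> a))
step 2: unify (List d -> c) ~ f  [subst: {e:=(List c -> (Int -> a))} | 2 pending]
  bind f := (List d -> c)
step 3: unify g ~ Int  [subst: {e:=(List c -> (Int -> a)), f:=(List d -> c)} | 1 pending]
  bind g := Int
step 4: unify h ~ c  [subst: {e:=(List c -> (Int -> a)), f:=(List d -> c), g:=Int} | 0 pending]
  bind h := c

Answer: e:=(List c -> (Int -> a)) f:=(List d -> c) g:=Int h:=c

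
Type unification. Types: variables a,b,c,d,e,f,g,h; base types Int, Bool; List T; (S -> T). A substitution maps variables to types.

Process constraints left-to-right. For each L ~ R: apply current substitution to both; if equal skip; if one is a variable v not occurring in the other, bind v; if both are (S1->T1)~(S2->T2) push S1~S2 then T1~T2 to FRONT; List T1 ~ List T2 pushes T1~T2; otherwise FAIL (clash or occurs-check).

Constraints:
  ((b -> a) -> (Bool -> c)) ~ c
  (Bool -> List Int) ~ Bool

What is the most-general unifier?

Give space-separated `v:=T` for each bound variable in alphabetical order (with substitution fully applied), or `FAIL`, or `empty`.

Answer: FAIL

Derivation:
step 1: unify ((b -> a) -> (Bool -> c)) ~ c  [subst: {-} | 1 pending]
  occurs-check fail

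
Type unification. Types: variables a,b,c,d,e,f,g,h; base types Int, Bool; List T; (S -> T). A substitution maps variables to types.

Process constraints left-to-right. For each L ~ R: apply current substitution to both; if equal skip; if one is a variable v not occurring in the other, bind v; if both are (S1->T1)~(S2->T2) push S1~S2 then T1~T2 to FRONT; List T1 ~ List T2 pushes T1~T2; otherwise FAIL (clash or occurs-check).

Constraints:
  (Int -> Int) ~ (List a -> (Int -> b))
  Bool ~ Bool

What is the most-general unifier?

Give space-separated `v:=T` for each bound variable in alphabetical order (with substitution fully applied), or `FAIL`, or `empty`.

Answer: FAIL

Derivation:
step 1: unify (Int -> Int) ~ (List a -> (Int -> b))  [subst: {-} | 1 pending]
  -> decompose arrow: push Int~List a, Int~(Int -> b)
step 2: unify Int ~ List a  [subst: {-} | 2 pending]
  clash: Int vs List a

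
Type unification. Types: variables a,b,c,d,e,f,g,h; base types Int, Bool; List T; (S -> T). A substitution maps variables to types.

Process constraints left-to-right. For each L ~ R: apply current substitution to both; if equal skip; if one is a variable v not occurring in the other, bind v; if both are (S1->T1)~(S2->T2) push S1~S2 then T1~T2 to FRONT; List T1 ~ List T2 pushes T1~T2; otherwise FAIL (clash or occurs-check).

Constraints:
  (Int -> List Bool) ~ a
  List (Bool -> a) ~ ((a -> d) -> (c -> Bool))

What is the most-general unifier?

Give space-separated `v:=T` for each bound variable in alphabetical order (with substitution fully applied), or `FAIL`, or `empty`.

step 1: unify (Int -> List Bool) ~ a  [subst: {-} | 1 pending]
  bind a := (Int -> List Bool)
step 2: unify List (Bool -> (Int -> List Bool)) ~ (((Int -> List Bool) -> d) -> (c -> Bool))  [subst: {a:=(Int -> List Bool)} | 0 pending]
  clash: List (Bool -> (Int -> List Bool)) vs (((Int -> List Bool) -> d) -> (c -> Bool))

Answer: FAIL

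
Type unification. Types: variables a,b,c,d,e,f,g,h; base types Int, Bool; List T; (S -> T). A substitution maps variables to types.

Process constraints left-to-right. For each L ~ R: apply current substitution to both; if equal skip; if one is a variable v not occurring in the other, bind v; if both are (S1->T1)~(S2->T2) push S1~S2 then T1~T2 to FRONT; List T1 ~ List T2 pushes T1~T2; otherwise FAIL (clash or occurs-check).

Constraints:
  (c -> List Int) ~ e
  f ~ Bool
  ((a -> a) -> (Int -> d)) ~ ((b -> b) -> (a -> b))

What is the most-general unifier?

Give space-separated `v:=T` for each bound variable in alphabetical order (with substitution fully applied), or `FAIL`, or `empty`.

step 1: unify (c -> List Int) ~ e  [subst: {-} | 2 pending]
  bind e := (c -> List Int)
step 2: unify f ~ Bool  [subst: {e:=(c -> List Int)} | 1 pending]
  bind f := Bool
step 3: unify ((a -> a) -> (Int -> d)) ~ ((b -> b) -> (a -> b))  [subst: {e:=(c -> List Int), f:=Bool} | 0 pending]
  -> decompose arrow: push (a -> a)~(b -> b), (Int -> d)~(a -> b)
step 4: unify (a -> a) ~ (b -> b)  [subst: {e:=(c -> List Int), f:=Bool} | 1 pending]
  -> decompose arrow: push a~b, a~b
step 5: unify a ~ b  [subst: {e:=(c -> List Int), f:=Bool} | 2 pending]
  bind a := b
step 6: unify b ~ b  [subst: {e:=(c -> List Int), f:=Bool, a:=b} | 1 pending]
  -> identical, skip
step 7: unify (Int -> d) ~ (b -> b)  [subst: {e:=(c -> List Int), f:=Bool, a:=b} | 0 pending]
  -> decompose arrow: push Int~b, d~b
step 8: unify Int ~ b  [subst: {e:=(c -> List Int), f:=Bool, a:=b} | 1 pending]
  bind b := Int
step 9: unify d ~ Int  [subst: {e:=(c -> List Int), f:=Bool, a:=b, b:=Int} | 0 pending]
  bind d := Int

Answer: a:=Int b:=Int d:=Int e:=(c -> List Int) f:=Bool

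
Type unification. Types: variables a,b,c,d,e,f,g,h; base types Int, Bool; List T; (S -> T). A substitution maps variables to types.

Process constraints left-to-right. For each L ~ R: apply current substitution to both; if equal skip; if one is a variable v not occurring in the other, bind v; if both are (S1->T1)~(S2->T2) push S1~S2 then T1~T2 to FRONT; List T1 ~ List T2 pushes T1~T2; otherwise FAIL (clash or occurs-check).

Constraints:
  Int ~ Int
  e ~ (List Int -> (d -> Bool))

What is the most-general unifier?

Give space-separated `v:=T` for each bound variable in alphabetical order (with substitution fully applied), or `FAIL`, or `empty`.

step 1: unify Int ~ Int  [subst: {-} | 1 pending]
  -> identical, skip
step 2: unify e ~ (List Int -> (d -> Bool))  [subst: {-} | 0 pending]
  bind e := (List Int -> (d -> Bool))

Answer: e:=(List Int -> (d -> Bool))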